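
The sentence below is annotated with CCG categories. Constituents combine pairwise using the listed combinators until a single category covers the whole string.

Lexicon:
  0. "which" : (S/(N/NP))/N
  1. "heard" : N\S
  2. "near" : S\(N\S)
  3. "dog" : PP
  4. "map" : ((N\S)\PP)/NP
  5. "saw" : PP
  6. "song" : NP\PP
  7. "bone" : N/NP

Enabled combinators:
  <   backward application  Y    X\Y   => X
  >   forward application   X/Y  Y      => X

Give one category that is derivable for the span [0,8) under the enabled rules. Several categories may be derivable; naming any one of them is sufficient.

[0,8] S   >
  [0,7] S/(N/NP)   >
    [0,1] "which" : (S/(N/NP))/N
    [1,7] N   <
      [1,3] S   <
        [1,2] "heard" : N\S
        [2,3] "near" : S\(N\S)
      [3,7] N\S   <
        [3,4] "dog" : PP
        [4,7] (N\S)\PP   >
          [4,5] "map" : ((N\S)\PP)/NP
          [5,7] NP   <
            [5,6] "saw" : PP
            [6,7] "song" : NP\PP
  [7,8] "bone" : N/NP

S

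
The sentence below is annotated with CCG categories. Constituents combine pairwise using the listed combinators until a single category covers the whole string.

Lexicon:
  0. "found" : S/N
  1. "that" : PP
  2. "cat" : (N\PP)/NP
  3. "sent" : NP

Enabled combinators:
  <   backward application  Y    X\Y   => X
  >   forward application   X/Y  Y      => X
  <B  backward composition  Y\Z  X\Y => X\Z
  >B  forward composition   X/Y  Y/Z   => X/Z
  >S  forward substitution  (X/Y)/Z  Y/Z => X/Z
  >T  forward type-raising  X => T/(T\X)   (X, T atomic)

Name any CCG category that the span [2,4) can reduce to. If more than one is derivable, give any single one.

[0,4] S   >
  [0,1] "found" : S/N
  [1,4] N   >
    [1,2] N/(N\PP)   >T
      [1,2] "that" : PP
    [2,4] N\PP   >
      [2,3] "cat" : (N\PP)/NP
      [3,4] "sent" : NP

N\PP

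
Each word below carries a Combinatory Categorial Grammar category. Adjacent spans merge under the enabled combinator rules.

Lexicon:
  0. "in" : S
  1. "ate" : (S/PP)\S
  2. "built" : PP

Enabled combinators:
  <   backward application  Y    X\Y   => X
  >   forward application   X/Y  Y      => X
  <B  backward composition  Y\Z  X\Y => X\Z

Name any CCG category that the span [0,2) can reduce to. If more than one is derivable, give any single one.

S/PP

[0,3] S   >
  [0,2] S/PP   <
    [0,1] "in" : S
    [1,2] "ate" : (S/PP)\S
  [2,3] "built" : PP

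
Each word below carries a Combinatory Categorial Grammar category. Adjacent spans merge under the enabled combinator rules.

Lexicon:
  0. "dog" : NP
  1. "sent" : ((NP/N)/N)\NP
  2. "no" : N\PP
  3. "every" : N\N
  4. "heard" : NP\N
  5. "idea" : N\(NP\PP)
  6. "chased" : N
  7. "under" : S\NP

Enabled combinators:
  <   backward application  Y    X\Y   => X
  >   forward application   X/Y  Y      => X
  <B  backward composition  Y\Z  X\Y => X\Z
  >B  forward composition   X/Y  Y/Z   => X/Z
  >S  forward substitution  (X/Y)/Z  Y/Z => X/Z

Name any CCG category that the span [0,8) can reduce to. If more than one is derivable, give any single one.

[0,8] S   <
  [0,7] NP   >
    [0,6] NP/N   >
      [0,2] (NP/N)/N   <
        [0,1] "dog" : NP
        [1,2] "sent" : ((NP/N)/N)\NP
      [2,6] N   <
        [2,5] NP\PP   <B
          [2,4] N\PP   <B
            [2,3] "no" : N\PP
            [3,4] "every" : N\N
          [4,5] "heard" : NP\N
        [5,6] "idea" : N\(NP\PP)
    [6,7] "chased" : N
  [7,8] "under" : S\NP

S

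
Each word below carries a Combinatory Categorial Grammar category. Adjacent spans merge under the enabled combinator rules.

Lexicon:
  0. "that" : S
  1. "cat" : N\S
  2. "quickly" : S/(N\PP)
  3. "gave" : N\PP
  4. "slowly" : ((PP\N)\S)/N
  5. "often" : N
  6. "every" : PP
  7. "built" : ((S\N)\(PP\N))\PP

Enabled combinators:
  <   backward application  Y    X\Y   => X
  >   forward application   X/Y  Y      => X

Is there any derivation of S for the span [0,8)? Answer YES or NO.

[0,8] S   <
  [0,2] N   <
    [0,1] "that" : S
    [1,2] "cat" : N\S
  [2,8] S\N   <
    [2,6] PP\N   <
      [2,4] S   >
        [2,3] "quickly" : S/(N\PP)
        [3,4] "gave" : N\PP
      [4,6] (PP\N)\S   >
        [4,5] "slowly" : ((PP\N)\S)/N
        [5,6] "often" : N
    [6,8] (S\N)\(PP\N)   <
      [6,7] "every" : PP
      [7,8] "built" : ((S\N)\(PP\N))\PP

YES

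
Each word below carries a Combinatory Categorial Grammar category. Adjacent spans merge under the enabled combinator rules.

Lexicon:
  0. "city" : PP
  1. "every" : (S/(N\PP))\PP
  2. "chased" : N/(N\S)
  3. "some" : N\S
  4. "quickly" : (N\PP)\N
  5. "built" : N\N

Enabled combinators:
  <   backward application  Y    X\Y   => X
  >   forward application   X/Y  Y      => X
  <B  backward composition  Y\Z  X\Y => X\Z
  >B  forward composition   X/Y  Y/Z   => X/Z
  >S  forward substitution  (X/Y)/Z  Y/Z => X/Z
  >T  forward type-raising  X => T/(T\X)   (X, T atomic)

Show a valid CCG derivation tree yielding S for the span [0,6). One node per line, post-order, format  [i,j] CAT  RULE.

[0,6] S   >
  [0,2] S/(N\PP)   <
    [0,1] "city" : PP
    [1,2] "every" : (S/(N\PP))\PP
  [2,6] N\PP   <B
    [2,5] N\PP   <
      [2,4] N   >
        [2,3] "chased" : N/(N\S)
        [3,4] "some" : N\S
      [4,5] "quickly" : (N\PP)\N
    [5,6] "built" : N\N

[0,1] PP  lex  "city"
[1,2] (S/(N\PP))\PP  lex  "every"
[0,2] S/(N\PP)  <  k=1
[2,3] N/(N\S)  lex  "chased"
[3,4] N\S  lex  "some"
[2,4] N  >  k=3
[4,5] (N\PP)\N  lex  "quickly"
[2,5] N\PP  <  k=4
[5,6] N\N  lex  "built"
[2,6] N\PP  <B  k=5
[0,6] S  >  k=2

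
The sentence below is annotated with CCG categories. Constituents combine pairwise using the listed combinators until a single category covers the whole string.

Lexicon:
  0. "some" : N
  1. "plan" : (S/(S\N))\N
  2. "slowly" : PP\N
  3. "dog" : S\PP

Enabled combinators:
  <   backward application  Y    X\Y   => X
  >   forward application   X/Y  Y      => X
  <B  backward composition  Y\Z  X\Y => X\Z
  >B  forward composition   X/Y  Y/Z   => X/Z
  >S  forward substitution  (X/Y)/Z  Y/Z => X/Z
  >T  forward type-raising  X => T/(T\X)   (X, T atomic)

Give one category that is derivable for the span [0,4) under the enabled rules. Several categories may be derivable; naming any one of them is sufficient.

S

[0,4] S   >
  [0,2] S/(S\N)   <
    [0,1] "some" : N
    [1,2] "plan" : (S/(S\N))\N
  [2,4] S\N   <B
    [2,3] "slowly" : PP\N
    [3,4] "dog" : S\PP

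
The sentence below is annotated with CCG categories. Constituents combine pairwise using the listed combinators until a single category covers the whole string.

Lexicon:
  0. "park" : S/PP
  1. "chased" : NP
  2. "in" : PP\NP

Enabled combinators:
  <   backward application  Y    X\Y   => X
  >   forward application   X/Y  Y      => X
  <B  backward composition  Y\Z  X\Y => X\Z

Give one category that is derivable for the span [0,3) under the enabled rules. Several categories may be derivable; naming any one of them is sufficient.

S

[0,3] S   >
  [0,1] "park" : S/PP
  [1,3] PP   <
    [1,2] "chased" : NP
    [2,3] "in" : PP\NP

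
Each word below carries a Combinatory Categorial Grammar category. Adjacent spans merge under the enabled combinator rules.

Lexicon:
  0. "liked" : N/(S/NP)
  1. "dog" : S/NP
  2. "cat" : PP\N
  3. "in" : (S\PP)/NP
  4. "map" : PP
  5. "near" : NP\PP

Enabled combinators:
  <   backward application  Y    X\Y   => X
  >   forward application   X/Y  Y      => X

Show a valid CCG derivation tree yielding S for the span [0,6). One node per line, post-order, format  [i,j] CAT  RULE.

[0,6] S   <
  [0,3] PP   <
    [0,2] N   >
      [0,1] "liked" : N/(S/NP)
      [1,2] "dog" : S/NP
    [2,3] "cat" : PP\N
  [3,6] S\PP   >
    [3,4] "in" : (S\PP)/NP
    [4,6] NP   <
      [4,5] "map" : PP
      [5,6] "near" : NP\PP

[0,1] N/(S/NP)  lex  "liked"
[1,2] S/NP  lex  "dog"
[0,2] N  >  k=1
[2,3] PP\N  lex  "cat"
[0,3] PP  <  k=2
[3,4] (S\PP)/NP  lex  "in"
[4,5] PP  lex  "map"
[5,6] NP\PP  lex  "near"
[4,6] NP  <  k=5
[3,6] S\PP  >  k=4
[0,6] S  <  k=3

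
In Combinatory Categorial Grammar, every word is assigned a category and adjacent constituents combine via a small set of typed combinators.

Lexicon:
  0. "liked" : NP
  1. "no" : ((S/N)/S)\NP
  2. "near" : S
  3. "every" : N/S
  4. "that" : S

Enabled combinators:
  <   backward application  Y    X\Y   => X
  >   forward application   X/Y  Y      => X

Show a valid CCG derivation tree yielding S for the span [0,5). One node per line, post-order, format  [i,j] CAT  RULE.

[0,5] S   >
  [0,3] S/N   >
    [0,2] (S/N)/S   <
      [0,1] "liked" : NP
      [1,2] "no" : ((S/N)/S)\NP
    [2,3] "near" : S
  [3,5] N   >
    [3,4] "every" : N/S
    [4,5] "that" : S

[0,1] NP  lex  "liked"
[1,2] ((S/N)/S)\NP  lex  "no"
[0,2] (S/N)/S  <  k=1
[2,3] S  lex  "near"
[0,3] S/N  >  k=2
[3,4] N/S  lex  "every"
[4,5] S  lex  "that"
[3,5] N  >  k=4
[0,5] S  >  k=3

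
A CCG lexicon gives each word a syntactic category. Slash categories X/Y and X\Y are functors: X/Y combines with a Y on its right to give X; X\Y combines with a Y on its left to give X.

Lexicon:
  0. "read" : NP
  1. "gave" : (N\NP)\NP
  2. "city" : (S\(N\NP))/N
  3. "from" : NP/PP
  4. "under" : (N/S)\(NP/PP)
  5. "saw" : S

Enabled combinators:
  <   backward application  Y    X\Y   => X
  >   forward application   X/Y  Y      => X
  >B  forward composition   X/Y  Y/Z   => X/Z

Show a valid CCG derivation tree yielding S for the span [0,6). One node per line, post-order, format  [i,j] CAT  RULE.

[0,1] NP  lex  "read"
[1,2] (N\NP)\NP  lex  "gave"
[0,2] N\NP  <  k=1
[2,3] (S\(N\NP))/N  lex  "city"
[3,4] NP/PP  lex  "from"
[4,5] (N/S)\(NP/PP)  lex  "under"
[3,5] N/S  <  k=4
[5,6] S  lex  "saw"
[3,6] N  >  k=5
[2,6] S\(N\NP)  >  k=3
[0,6] S  <  k=2

[0,6] S   <
  [0,2] N\NP   <
    [0,1] "read" : NP
    [1,2] "gave" : (N\NP)\NP
  [2,6] S\(N\NP)   >
    [2,3] "city" : (S\(N\NP))/N
    [3,6] N   >
      [3,5] N/S   <
        [3,4] "from" : NP/PP
        [4,5] "under" : (N/S)\(NP/PP)
      [5,6] "saw" : S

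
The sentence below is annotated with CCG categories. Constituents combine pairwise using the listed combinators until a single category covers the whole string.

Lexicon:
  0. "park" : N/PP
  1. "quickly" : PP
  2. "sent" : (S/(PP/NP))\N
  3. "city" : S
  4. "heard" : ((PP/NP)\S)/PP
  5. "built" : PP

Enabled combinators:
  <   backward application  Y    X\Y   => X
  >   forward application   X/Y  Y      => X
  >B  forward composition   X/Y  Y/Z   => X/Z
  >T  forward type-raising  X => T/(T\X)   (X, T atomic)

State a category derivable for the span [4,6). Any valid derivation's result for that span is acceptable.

[0,6] S   >
  [0,3] S/(PP/NP)   <
    [0,2] N   >
      [0,1] "park" : N/PP
      [1,2] "quickly" : PP
    [2,3] "sent" : (S/(PP/NP))\N
  [3,6] PP/NP   <
    [3,4] "city" : S
    [4,6] (PP/NP)\S   >
      [4,5] "heard" : ((PP/NP)\S)/PP
      [5,6] "built" : PP

(PP/NP)\S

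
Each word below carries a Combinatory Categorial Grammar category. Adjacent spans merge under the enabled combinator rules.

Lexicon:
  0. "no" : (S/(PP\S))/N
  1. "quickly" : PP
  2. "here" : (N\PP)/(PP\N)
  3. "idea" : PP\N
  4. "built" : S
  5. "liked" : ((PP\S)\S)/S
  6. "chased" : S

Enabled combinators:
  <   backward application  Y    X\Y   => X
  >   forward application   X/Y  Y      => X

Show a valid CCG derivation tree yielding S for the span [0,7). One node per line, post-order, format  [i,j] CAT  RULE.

[0,1] (S/(PP\S))/N  lex  "no"
[1,2] PP  lex  "quickly"
[2,3] (N\PP)/(PP\N)  lex  "here"
[3,4] PP\N  lex  "idea"
[2,4] N\PP  >  k=3
[1,4] N  <  k=2
[0,4] S/(PP\S)  >  k=1
[4,5] S  lex  "built"
[5,6] ((PP\S)\S)/S  lex  "liked"
[6,7] S  lex  "chased"
[5,7] (PP\S)\S  >  k=6
[4,7] PP\S  <  k=5
[0,7] S  >  k=4

[0,7] S   >
  [0,4] S/(PP\S)   >
    [0,1] "no" : (S/(PP\S))/N
    [1,4] N   <
      [1,2] "quickly" : PP
      [2,4] N\PP   >
        [2,3] "here" : (N\PP)/(PP\N)
        [3,4] "idea" : PP\N
  [4,7] PP\S   <
    [4,5] "built" : S
    [5,7] (PP\S)\S   >
      [5,6] "liked" : ((PP\S)\S)/S
      [6,7] "chased" : S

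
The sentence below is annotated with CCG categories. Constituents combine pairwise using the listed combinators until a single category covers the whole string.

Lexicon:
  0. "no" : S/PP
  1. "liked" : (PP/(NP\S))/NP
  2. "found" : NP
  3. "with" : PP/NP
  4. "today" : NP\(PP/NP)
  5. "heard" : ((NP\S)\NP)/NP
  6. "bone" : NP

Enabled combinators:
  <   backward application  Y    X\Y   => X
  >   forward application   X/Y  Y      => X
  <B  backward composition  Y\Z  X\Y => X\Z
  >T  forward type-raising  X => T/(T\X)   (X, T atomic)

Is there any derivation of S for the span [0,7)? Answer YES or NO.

YES

[0,7] S   >
  [0,1] "no" : S/PP
  [1,7] PP   >
    [1,3] PP/(NP\S)   >
      [1,2] "liked" : (PP/(NP\S))/NP
      [2,3] "found" : NP
    [3,7] NP\S   <
      [3,5] NP   <
        [3,4] "with" : PP/NP
        [4,5] "today" : NP\(PP/NP)
      [5,7] (NP\S)\NP   >
        [5,6] "heard" : ((NP\S)\NP)/NP
        [6,7] "bone" : NP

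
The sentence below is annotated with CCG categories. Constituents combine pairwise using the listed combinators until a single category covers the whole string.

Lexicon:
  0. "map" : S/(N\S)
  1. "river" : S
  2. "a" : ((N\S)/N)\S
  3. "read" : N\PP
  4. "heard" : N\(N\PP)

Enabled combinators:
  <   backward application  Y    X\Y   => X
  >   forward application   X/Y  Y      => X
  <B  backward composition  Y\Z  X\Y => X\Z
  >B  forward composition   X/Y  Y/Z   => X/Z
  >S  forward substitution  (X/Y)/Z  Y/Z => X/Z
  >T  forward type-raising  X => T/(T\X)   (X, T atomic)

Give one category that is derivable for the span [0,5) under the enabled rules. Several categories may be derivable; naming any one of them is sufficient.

S

[0,5] S   >
  [0,3] S/N   >B
    [0,1] "map" : S/(N\S)
    [1,3] (N\S)/N   <
      [1,2] "river" : S
      [2,3] "a" : ((N\S)/N)\S
  [3,5] N   <
    [3,4] "read" : N\PP
    [4,5] "heard" : N\(N\PP)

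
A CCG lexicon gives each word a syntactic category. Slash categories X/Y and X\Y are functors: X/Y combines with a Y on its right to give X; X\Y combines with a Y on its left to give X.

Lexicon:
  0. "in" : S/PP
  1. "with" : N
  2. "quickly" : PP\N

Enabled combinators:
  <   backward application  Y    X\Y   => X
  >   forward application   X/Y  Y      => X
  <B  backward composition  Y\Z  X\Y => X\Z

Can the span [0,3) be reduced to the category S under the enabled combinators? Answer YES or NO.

[0,3] S   >
  [0,1] "in" : S/PP
  [1,3] PP   <
    [1,2] "with" : N
    [2,3] "quickly" : PP\N

YES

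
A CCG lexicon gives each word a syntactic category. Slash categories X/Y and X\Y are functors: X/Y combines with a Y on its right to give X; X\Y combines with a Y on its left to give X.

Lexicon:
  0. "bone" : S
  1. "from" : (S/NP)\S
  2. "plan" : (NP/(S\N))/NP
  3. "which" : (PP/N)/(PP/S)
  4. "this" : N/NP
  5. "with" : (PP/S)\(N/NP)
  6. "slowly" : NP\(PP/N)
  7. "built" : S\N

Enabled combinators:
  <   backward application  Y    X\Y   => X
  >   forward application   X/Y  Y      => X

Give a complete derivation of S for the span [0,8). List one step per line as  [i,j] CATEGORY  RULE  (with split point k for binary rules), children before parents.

[0,1] S  lex  "bone"
[1,2] (S/NP)\S  lex  "from"
[0,2] S/NP  <  k=1
[2,3] (NP/(S\N))/NP  lex  "plan"
[3,4] (PP/N)/(PP/S)  lex  "which"
[4,5] N/NP  lex  "this"
[5,6] (PP/S)\(N/NP)  lex  "with"
[4,6] PP/S  <  k=5
[3,6] PP/N  >  k=4
[6,7] NP\(PP/N)  lex  "slowly"
[3,7] NP  <  k=6
[2,7] NP/(S\N)  >  k=3
[7,8] S\N  lex  "built"
[2,8] NP  >  k=7
[0,8] S  >  k=2

[0,8] S   >
  [0,2] S/NP   <
    [0,1] "bone" : S
    [1,2] "from" : (S/NP)\S
  [2,8] NP   >
    [2,7] NP/(S\N)   >
      [2,3] "plan" : (NP/(S\N))/NP
      [3,7] NP   <
        [3,6] PP/N   >
          [3,4] "which" : (PP/N)/(PP/S)
          [4,6] PP/S   <
            [4,5] "this" : N/NP
            [5,6] "with" : (PP/S)\(N/NP)
        [6,7] "slowly" : NP\(PP/N)
    [7,8] "built" : S\N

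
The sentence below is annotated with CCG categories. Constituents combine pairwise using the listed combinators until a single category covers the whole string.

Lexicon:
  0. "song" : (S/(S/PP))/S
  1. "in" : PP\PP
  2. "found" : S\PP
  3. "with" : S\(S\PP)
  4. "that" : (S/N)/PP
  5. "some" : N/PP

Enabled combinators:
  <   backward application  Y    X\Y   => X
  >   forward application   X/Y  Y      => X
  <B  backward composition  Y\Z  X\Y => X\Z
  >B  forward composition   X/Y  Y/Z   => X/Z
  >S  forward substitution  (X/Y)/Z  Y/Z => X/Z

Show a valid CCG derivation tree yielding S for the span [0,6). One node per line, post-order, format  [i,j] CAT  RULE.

[0,6] S   >
  [0,4] S/(S/PP)   >
    [0,1] "song" : (S/(S/PP))/S
    [1,4] S   <
      [1,3] S\PP   <B
        [1,2] "in" : PP\PP
        [2,3] "found" : S\PP
      [3,4] "with" : S\(S\PP)
  [4,6] S/PP   >S
    [4,5] "that" : (S/N)/PP
    [5,6] "some" : N/PP

[0,1] (S/(S/PP))/S  lex  "song"
[1,2] PP\PP  lex  "in"
[2,3] S\PP  lex  "found"
[1,3] S\PP  <B  k=2
[3,4] S\(S\PP)  lex  "with"
[1,4] S  <  k=3
[0,4] S/(S/PP)  >  k=1
[4,5] (S/N)/PP  lex  "that"
[5,6] N/PP  lex  "some"
[4,6] S/PP  >S  k=5
[0,6] S  >  k=4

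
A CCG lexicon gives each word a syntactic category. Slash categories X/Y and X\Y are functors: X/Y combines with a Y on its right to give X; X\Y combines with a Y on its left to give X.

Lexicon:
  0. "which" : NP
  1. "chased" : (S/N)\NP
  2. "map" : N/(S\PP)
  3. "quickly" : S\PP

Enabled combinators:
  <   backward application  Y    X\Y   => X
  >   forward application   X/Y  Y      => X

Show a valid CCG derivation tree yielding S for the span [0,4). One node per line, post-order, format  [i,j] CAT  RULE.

[0,4] S   >
  [0,2] S/N   <
    [0,1] "which" : NP
    [1,2] "chased" : (S/N)\NP
  [2,4] N   >
    [2,3] "map" : N/(S\PP)
    [3,4] "quickly" : S\PP

[0,1] NP  lex  "which"
[1,2] (S/N)\NP  lex  "chased"
[0,2] S/N  <  k=1
[2,3] N/(S\PP)  lex  "map"
[3,4] S\PP  lex  "quickly"
[2,4] N  >  k=3
[0,4] S  >  k=2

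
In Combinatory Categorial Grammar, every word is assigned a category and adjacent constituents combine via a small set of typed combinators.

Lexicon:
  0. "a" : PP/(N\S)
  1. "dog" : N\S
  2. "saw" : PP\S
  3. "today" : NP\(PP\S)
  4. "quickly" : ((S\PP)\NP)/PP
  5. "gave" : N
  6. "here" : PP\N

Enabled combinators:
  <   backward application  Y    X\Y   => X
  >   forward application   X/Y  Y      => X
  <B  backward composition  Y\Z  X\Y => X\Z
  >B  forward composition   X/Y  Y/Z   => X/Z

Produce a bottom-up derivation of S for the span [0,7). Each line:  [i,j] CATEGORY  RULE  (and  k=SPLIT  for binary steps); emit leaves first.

[0,7] S   <
  [0,2] PP   >
    [0,1] "a" : PP/(N\S)
    [1,2] "dog" : N\S
  [2,7] S\PP   <
    [2,4] NP   <
      [2,3] "saw" : PP\S
      [3,4] "today" : NP\(PP\S)
    [4,7] (S\PP)\NP   >
      [4,5] "quickly" : ((S\PP)\NP)/PP
      [5,7] PP   <
        [5,6] "gave" : N
        [6,7] "here" : PP\N

[0,1] PP/(N\S)  lex  "a"
[1,2] N\S  lex  "dog"
[0,2] PP  >  k=1
[2,3] PP\S  lex  "saw"
[3,4] NP\(PP\S)  lex  "today"
[2,4] NP  <  k=3
[4,5] ((S\PP)\NP)/PP  lex  "quickly"
[5,6] N  lex  "gave"
[6,7] PP\N  lex  "here"
[5,7] PP  <  k=6
[4,7] (S\PP)\NP  >  k=5
[2,7] S\PP  <  k=4
[0,7] S  <  k=2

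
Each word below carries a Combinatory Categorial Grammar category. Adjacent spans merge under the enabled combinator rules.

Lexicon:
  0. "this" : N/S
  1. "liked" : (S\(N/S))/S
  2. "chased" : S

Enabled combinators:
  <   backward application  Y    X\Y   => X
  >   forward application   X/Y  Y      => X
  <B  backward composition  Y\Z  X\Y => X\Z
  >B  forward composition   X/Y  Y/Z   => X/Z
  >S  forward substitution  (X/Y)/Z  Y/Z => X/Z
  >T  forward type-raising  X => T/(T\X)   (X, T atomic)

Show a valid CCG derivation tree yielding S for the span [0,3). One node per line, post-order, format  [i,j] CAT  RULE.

[0,1] N/S  lex  "this"
[1,2] (S\(N/S))/S  lex  "liked"
[2,3] S  lex  "chased"
[1,3] S\(N/S)  >  k=2
[0,3] S  <  k=1

[0,3] S   <
  [0,1] "this" : N/S
  [1,3] S\(N/S)   >
    [1,2] "liked" : (S\(N/S))/S
    [2,3] "chased" : S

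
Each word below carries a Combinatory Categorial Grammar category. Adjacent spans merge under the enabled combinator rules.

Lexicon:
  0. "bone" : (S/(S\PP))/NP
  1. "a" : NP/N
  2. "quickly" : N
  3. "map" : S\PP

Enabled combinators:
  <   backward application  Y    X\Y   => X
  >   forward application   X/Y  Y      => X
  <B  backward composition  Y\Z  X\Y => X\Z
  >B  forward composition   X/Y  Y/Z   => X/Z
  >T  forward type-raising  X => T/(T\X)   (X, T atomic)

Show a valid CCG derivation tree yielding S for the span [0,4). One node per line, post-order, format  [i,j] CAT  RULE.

[0,1] (S/(S\PP))/NP  lex  "bone"
[1,2] NP/N  lex  "a"
[2,3] N  lex  "quickly"
[1,3] NP  >  k=2
[0,3] S/(S\PP)  >  k=1
[3,4] S\PP  lex  "map"
[0,4] S  >  k=3

[0,4] S   >
  [0,3] S/(S\PP)   >
    [0,1] "bone" : (S/(S\PP))/NP
    [1,3] NP   >
      [1,2] "a" : NP/N
      [2,3] "quickly" : N
  [3,4] "map" : S\PP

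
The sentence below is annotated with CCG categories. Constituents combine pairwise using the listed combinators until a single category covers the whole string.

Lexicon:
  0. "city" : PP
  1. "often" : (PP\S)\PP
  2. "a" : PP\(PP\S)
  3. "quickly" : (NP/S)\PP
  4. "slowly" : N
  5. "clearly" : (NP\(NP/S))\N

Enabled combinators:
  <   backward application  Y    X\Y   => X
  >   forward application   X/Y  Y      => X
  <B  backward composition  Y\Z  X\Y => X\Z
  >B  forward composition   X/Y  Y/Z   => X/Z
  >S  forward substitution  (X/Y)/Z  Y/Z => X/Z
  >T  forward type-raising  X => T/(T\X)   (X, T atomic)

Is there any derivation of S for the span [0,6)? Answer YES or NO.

NO

PP (PP\S)\PP PP\(PP\S) (NP/S)\PP N (NP\(NP/S))\N
CKY chart[0,6] = {N/(N\NP), NP, NP/(NP\NP), PP/(PP\NP), S/(S\NP)}; S ∉ chart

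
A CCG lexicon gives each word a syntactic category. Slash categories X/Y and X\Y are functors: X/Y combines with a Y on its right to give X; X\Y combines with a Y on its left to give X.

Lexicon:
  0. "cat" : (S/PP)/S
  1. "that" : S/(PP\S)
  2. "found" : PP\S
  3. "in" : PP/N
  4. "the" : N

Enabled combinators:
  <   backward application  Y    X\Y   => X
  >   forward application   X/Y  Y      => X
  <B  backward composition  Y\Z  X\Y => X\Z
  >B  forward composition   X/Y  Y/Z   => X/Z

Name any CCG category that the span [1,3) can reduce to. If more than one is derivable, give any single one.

S

[0,5] S   >
  [0,3] S/PP   >
    [0,1] "cat" : (S/PP)/S
    [1,3] S   >
      [1,2] "that" : S/(PP\S)
      [2,3] "found" : PP\S
  [3,5] PP   >
    [3,4] "in" : PP/N
    [4,5] "the" : N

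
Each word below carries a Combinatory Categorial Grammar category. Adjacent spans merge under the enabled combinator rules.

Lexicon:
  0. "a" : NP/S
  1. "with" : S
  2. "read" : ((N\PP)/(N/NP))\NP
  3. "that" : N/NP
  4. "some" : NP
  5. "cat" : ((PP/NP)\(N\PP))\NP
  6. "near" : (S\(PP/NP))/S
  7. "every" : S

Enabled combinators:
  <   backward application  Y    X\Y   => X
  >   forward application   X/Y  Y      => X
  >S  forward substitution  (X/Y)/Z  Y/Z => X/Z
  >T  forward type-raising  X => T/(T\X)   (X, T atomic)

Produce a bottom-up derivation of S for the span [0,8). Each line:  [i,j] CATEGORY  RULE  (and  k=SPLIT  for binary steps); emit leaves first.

[0,8] S   <
  [0,6] PP/NP   <
    [0,4] N\PP   >
      [0,3] (N\PP)/(N/NP)   <
        [0,2] NP   >
          [0,1] "a" : NP/S
          [1,2] "with" : S
        [2,3] "read" : ((N\PP)/(N/NP))\NP
      [3,4] "that" : N/NP
    [4,6] (PP/NP)\(N\PP)   <
      [4,5] "some" : NP
      [5,6] "cat" : ((PP/NP)\(N\PP))\NP
  [6,8] S\(PP/NP)   >
    [6,7] "near" : (S\(PP/NP))/S
    [7,8] "every" : S

[0,1] NP/S  lex  "a"
[1,2] S  lex  "with"
[0,2] NP  >  k=1
[2,3] ((N\PP)/(N/NP))\NP  lex  "read"
[0,3] (N\PP)/(N/NP)  <  k=2
[3,4] N/NP  lex  "that"
[0,4] N\PP  >  k=3
[4,5] NP  lex  "some"
[5,6] ((PP/NP)\(N\PP))\NP  lex  "cat"
[4,6] (PP/NP)\(N\PP)  <  k=5
[0,6] PP/NP  <  k=4
[6,7] (S\(PP/NP))/S  lex  "near"
[7,8] S  lex  "every"
[6,8] S\(PP/NP)  >  k=7
[0,8] S  <  k=6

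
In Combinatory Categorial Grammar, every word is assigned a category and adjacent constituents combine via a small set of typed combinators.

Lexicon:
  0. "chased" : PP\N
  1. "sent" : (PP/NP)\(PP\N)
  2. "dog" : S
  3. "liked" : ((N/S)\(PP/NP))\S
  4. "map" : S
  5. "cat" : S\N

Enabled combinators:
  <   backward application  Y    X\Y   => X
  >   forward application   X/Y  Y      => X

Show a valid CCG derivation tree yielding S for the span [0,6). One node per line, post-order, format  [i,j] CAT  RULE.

[0,1] PP\N  lex  "chased"
[1,2] (PP/NP)\(PP\N)  lex  "sent"
[0,2] PP/NP  <  k=1
[2,3] S  lex  "dog"
[3,4] ((N/S)\(PP/NP))\S  lex  "liked"
[2,4] (N/S)\(PP/NP)  <  k=3
[0,4] N/S  <  k=2
[4,5] S  lex  "map"
[0,5] N  >  k=4
[5,6] S\N  lex  "cat"
[0,6] S  <  k=5

[0,6] S   <
  [0,5] N   >
    [0,4] N/S   <
      [0,2] PP/NP   <
        [0,1] "chased" : PP\N
        [1,2] "sent" : (PP/NP)\(PP\N)
      [2,4] (N/S)\(PP/NP)   <
        [2,3] "dog" : S
        [3,4] "liked" : ((N/S)\(PP/NP))\S
    [4,5] "map" : S
  [5,6] "cat" : S\N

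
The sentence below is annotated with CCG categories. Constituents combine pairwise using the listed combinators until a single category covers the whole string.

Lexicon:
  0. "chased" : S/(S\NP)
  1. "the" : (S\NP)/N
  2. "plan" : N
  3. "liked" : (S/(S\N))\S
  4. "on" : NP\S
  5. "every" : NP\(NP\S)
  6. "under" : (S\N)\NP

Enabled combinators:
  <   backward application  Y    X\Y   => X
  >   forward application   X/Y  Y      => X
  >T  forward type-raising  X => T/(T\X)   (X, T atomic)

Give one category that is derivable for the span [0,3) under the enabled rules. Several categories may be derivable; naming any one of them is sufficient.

[0,7] S   >
  [0,4] S/(S\N)   <
    [0,3] S   >
      [0,1] "chased" : S/(S\NP)
      [1,3] S\NP   >
        [1,2] "the" : (S\NP)/N
        [2,3] "plan" : N
    [3,4] "liked" : (S/(S\N))\S
  [4,7] S\N   <
    [4,6] NP   <
      [4,5] "on" : NP\S
      [5,6] "every" : NP\(NP\S)
    [6,7] "under" : (S\N)\NP

S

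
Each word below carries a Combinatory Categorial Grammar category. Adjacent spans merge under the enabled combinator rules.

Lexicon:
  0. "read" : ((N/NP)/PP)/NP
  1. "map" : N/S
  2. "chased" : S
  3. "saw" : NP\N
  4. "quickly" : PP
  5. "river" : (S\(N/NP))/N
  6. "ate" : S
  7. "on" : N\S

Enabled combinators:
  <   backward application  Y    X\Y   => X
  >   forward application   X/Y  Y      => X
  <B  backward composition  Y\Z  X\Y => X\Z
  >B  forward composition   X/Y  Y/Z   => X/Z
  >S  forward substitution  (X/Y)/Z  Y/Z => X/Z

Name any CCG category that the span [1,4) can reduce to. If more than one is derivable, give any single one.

[0,8] S   <
  [0,5] N/NP   >
    [0,4] (N/NP)/PP   >
      [0,1] "read" : ((N/NP)/PP)/NP
      [1,4] NP   <
        [1,3] N   >
          [1,2] "map" : N/S
          [2,3] "chased" : S
        [3,4] "saw" : NP\N
    [4,5] "quickly" : PP
  [5,8] S\(N/NP)   >
    [5,6] "river" : (S\(N/NP))/N
    [6,8] N   <
      [6,7] "ate" : S
      [7,8] "on" : N\S

NP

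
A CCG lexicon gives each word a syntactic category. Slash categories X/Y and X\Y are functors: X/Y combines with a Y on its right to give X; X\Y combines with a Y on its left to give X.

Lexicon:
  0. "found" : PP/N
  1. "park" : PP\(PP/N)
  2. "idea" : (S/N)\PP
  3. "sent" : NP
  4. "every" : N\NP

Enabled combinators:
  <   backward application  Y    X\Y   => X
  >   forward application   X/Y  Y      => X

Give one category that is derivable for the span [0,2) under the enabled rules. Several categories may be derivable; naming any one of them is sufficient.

PP

[0,5] S   >
  [0,3] S/N   <
    [0,2] PP   <
      [0,1] "found" : PP/N
      [1,2] "park" : PP\(PP/N)
    [2,3] "idea" : (S/N)\PP
  [3,5] N   <
    [3,4] "sent" : NP
    [4,5] "every" : N\NP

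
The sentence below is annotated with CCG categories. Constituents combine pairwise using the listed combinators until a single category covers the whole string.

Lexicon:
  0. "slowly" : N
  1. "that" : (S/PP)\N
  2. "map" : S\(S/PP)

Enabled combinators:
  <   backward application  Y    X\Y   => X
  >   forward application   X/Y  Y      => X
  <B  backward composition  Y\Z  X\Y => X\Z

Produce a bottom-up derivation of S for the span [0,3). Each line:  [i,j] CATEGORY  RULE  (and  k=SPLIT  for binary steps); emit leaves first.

[0,3] S   <
  [0,2] S/PP   <
    [0,1] "slowly" : N
    [1,2] "that" : (S/PP)\N
  [2,3] "map" : S\(S/PP)

[0,1] N  lex  "slowly"
[1,2] (S/PP)\N  lex  "that"
[0,2] S/PP  <  k=1
[2,3] S\(S/PP)  lex  "map"
[0,3] S  <  k=2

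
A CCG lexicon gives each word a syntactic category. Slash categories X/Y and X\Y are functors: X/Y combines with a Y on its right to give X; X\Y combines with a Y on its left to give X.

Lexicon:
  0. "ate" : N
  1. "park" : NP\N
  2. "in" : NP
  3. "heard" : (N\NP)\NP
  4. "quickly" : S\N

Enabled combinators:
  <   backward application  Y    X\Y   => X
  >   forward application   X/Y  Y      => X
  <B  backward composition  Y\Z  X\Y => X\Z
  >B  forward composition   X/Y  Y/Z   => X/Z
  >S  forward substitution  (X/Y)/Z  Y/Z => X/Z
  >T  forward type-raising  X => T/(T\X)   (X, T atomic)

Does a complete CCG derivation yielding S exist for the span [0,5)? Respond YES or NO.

[0,5] S   >
  [0,1] S/(S\N)   >T
    [0,1] "ate" : N
  [1,5] S\N   <B
    [1,4] N\N   <B
      [1,2] "park" : NP\N
      [2,4] N\NP   <
        [2,3] "in" : NP
        [3,4] "heard" : (N\NP)\NP
    [4,5] "quickly" : S\N

YES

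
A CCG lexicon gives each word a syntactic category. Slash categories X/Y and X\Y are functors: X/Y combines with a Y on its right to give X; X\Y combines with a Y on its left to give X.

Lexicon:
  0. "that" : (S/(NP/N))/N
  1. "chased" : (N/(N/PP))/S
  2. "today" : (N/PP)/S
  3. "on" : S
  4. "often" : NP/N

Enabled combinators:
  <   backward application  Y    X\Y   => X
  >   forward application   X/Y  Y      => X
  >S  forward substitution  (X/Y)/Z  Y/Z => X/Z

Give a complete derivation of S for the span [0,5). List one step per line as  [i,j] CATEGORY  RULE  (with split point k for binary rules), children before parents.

[0,1] (S/(NP/N))/N  lex  "that"
[1,2] (N/(N/PP))/S  lex  "chased"
[2,3] (N/PP)/S  lex  "today"
[1,3] N/S  >S  k=2
[3,4] S  lex  "on"
[1,4] N  >  k=3
[0,4] S/(NP/N)  >  k=1
[4,5] NP/N  lex  "often"
[0,5] S  >  k=4

[0,5] S   >
  [0,4] S/(NP/N)   >
    [0,1] "that" : (S/(NP/N))/N
    [1,4] N   >
      [1,3] N/S   >S
        [1,2] "chased" : (N/(N/PP))/S
        [2,3] "today" : (N/PP)/S
      [3,4] "on" : S
  [4,5] "often" : NP/N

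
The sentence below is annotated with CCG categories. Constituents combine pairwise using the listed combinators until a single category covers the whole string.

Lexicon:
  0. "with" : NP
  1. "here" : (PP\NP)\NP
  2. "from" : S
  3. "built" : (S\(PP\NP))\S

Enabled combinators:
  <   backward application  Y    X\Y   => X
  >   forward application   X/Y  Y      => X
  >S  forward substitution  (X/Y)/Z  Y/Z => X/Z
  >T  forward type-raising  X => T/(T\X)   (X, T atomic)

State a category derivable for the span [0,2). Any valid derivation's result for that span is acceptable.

PP\NP

[0,4] S   <
  [0,2] PP\NP   <
    [0,1] "with" : NP
    [1,2] "here" : (PP\NP)\NP
  [2,4] S\(PP\NP)   <
    [2,3] "from" : S
    [3,4] "built" : (S\(PP\NP))\S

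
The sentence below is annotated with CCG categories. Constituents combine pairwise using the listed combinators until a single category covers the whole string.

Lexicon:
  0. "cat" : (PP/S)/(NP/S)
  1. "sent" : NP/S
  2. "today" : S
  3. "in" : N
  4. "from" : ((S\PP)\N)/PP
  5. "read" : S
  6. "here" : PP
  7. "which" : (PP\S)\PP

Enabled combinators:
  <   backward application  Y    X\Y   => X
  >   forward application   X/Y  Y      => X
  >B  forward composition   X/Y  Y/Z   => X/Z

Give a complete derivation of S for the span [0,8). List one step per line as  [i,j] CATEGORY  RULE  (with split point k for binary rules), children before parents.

[0,1] (PP/S)/(NP/S)  lex  "cat"
[1,2] NP/S  lex  "sent"
[0,2] PP/S  >  k=1
[2,3] S  lex  "today"
[0,3] PP  >  k=2
[3,4] N  lex  "in"
[4,5] ((S\PP)\N)/PP  lex  "from"
[5,6] S  lex  "read"
[6,7] PP  lex  "here"
[7,8] (PP\S)\PP  lex  "which"
[6,8] PP\S  <  k=7
[5,8] PP  <  k=6
[4,8] (S\PP)\N  >  k=5
[3,8] S\PP  <  k=4
[0,8] S  <  k=3

[0,8] S   <
  [0,3] PP   >
    [0,2] PP/S   >
      [0,1] "cat" : (PP/S)/(NP/S)
      [1,2] "sent" : NP/S
    [2,3] "today" : S
  [3,8] S\PP   <
    [3,4] "in" : N
    [4,8] (S\PP)\N   >
      [4,5] "from" : ((S\PP)\N)/PP
      [5,8] PP   <
        [5,6] "read" : S
        [6,8] PP\S   <
          [6,7] "here" : PP
          [7,8] "which" : (PP\S)\PP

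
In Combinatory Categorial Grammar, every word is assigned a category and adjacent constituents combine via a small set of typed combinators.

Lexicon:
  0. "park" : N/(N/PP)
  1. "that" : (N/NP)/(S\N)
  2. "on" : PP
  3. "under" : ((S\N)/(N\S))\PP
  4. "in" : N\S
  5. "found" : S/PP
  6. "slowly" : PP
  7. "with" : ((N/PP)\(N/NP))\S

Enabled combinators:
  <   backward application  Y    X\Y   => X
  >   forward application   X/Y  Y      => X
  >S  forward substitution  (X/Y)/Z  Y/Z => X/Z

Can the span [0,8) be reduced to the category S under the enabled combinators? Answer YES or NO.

N/(N/PP) (N/NP)/(S\N) PP ((S\N)/(N\S))\PP N\S S/PP PP ((N/PP)\(N/NP))\S
CKY chart[0,8] = {N}; S ∉ chart

NO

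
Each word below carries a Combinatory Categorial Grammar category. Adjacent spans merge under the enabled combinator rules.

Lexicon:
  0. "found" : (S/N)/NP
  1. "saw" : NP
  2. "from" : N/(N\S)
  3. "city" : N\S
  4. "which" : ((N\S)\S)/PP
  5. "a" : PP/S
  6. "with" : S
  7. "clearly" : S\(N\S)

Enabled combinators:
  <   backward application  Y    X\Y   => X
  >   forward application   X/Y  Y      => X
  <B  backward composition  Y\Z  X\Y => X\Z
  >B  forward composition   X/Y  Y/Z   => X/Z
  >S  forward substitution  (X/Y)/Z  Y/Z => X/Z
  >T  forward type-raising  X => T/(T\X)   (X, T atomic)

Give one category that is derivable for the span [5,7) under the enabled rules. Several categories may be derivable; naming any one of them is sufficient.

[0,8] S   <
  [0,7] N\S   <
    [0,4] S   >
      [0,2] S/N   >
        [0,1] "found" : (S/N)/NP
        [1,2] "saw" : NP
      [2,4] N   >
        [2,3] "from" : N/(N\S)
        [3,4] "city" : N\S
    [4,7] (N\S)\S   >
      [4,5] "which" : ((N\S)\S)/PP
      [5,7] PP   >
        [5,6] "a" : PP/S
        [6,7] "with" : S
  [7,8] "clearly" : S\(N\S)

PP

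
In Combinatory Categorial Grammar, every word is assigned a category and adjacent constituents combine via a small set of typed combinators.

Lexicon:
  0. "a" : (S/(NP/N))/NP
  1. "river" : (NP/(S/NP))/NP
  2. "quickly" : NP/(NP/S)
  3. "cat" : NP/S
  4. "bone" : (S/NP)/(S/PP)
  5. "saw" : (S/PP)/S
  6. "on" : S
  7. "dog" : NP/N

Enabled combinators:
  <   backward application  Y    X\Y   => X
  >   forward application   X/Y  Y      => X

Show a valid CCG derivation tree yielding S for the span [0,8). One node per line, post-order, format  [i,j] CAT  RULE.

[0,1] (S/(NP/N))/NP  lex  "a"
[1,2] (NP/(S/NP))/NP  lex  "river"
[2,3] NP/(NP/S)  lex  "quickly"
[3,4] NP/S  lex  "cat"
[2,4] NP  >  k=3
[1,4] NP/(S/NP)  >  k=2
[4,5] (S/NP)/(S/PP)  lex  "bone"
[5,6] (S/PP)/S  lex  "saw"
[6,7] S  lex  "on"
[5,7] S/PP  >  k=6
[4,7] S/NP  >  k=5
[1,7] NP  >  k=4
[0,7] S/(NP/N)  >  k=1
[7,8] NP/N  lex  "dog"
[0,8] S  >  k=7

[0,8] S   >
  [0,7] S/(NP/N)   >
    [0,1] "a" : (S/(NP/N))/NP
    [1,7] NP   >
      [1,4] NP/(S/NP)   >
        [1,2] "river" : (NP/(S/NP))/NP
        [2,4] NP   >
          [2,3] "quickly" : NP/(NP/S)
          [3,4] "cat" : NP/S
      [4,7] S/NP   >
        [4,5] "bone" : (S/NP)/(S/PP)
        [5,7] S/PP   >
          [5,6] "saw" : (S/PP)/S
          [6,7] "on" : S
  [7,8] "dog" : NP/N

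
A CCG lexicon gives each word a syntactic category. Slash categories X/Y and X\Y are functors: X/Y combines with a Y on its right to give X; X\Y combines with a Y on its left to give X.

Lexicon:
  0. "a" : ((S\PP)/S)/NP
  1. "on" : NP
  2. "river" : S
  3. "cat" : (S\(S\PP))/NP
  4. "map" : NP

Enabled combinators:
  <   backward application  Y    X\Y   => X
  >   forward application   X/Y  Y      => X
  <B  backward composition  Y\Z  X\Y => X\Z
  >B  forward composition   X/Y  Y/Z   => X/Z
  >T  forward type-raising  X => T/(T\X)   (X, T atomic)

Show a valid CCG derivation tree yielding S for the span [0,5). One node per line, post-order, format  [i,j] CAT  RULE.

[0,5] S   <
  [0,3] S\PP   >
    [0,2] (S\PP)/S   >
      [0,1] "a" : ((S\PP)/S)/NP
      [1,2] "on" : NP
    [2,3] "river" : S
  [3,5] S\(S\PP)   >
    [3,4] "cat" : (S\(S\PP))/NP
    [4,5] "map" : NP

[0,1] ((S\PP)/S)/NP  lex  "a"
[1,2] NP  lex  "on"
[0,2] (S\PP)/S  >  k=1
[2,3] S  lex  "river"
[0,3] S\PP  >  k=2
[3,4] (S\(S\PP))/NP  lex  "cat"
[4,5] NP  lex  "map"
[3,5] S\(S\PP)  >  k=4
[0,5] S  <  k=3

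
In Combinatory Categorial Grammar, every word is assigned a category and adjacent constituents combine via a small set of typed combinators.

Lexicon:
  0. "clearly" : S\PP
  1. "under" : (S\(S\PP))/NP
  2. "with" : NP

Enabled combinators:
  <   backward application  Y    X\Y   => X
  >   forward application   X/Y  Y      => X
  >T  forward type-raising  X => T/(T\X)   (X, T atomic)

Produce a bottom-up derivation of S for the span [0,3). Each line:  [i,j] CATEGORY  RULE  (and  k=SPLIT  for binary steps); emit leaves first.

[0,1] S\PP  lex  "clearly"
[1,2] (S\(S\PP))/NP  lex  "under"
[2,3] NP  lex  "with"
[1,3] S\(S\PP)  >  k=2
[0,3] S  <  k=1

[0,3] S   <
  [0,1] "clearly" : S\PP
  [1,3] S\(S\PP)   >
    [1,2] "under" : (S\(S\PP))/NP
    [2,3] "with" : NP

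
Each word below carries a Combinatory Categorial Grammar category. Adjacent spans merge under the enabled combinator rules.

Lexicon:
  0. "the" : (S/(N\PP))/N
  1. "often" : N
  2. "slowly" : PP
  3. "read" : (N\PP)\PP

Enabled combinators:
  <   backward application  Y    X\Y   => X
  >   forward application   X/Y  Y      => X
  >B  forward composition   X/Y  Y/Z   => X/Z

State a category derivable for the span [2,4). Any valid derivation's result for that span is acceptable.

N\PP

[0,4] S   >
  [0,2] S/(N\PP)   >
    [0,1] "the" : (S/(N\PP))/N
    [1,2] "often" : N
  [2,4] N\PP   <
    [2,3] "slowly" : PP
    [3,4] "read" : (N\PP)\PP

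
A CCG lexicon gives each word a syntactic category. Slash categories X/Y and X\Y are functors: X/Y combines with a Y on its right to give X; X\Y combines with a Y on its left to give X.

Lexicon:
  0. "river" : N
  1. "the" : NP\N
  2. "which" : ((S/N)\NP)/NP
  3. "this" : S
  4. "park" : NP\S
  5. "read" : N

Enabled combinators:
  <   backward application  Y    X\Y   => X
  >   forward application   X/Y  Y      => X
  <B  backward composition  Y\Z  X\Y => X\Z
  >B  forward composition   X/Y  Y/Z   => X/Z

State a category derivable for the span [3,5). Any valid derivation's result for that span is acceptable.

[0,6] S   >
  [0,5] S/N   <
    [0,2] NP   <
      [0,1] "river" : N
      [1,2] "the" : NP\N
    [2,5] (S/N)\NP   >
      [2,3] "which" : ((S/N)\NP)/NP
      [3,5] NP   <
        [3,4] "this" : S
        [4,5] "park" : NP\S
  [5,6] "read" : N

NP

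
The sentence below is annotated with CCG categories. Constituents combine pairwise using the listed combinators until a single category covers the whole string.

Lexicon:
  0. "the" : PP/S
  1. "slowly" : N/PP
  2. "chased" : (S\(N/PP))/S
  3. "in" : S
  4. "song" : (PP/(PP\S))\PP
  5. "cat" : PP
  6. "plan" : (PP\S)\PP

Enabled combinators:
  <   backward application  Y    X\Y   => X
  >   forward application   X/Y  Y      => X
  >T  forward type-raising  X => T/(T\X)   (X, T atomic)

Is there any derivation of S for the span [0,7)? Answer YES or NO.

PP/S N/PP (S\(N/PP))/S S (PP/(PP\S))\PP PP (PP\S)\PP
CKY chart[0,7] = {N/(N\PP), NP/(NP\PP), PP, PP/(PP\PP), S/(S\PP)}; S ∉ chart

NO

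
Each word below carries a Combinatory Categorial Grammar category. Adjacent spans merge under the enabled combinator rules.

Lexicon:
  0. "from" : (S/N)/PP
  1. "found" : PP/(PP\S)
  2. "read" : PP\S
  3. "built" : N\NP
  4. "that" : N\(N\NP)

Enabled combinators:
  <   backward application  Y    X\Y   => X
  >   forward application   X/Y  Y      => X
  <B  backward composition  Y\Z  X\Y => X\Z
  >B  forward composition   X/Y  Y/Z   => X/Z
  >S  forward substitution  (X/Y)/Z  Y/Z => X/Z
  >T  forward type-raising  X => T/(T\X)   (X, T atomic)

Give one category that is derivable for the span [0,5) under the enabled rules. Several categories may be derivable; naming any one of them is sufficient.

[0,5] S   >
  [0,3] S/N   >
    [0,1] "from" : (S/N)/PP
    [1,3] PP   >
      [1,2] "found" : PP/(PP\S)
      [2,3] "read" : PP\S
  [3,5] N   <
    [3,4] "built" : N\NP
    [4,5] "that" : N\(N\NP)

S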